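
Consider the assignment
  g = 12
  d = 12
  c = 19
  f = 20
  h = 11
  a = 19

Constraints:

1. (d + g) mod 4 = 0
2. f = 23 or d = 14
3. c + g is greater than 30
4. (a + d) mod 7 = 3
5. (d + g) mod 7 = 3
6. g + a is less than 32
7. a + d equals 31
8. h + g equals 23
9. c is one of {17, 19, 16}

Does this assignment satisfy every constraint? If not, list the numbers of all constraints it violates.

Constraint 2 is violated.

1. d + g = 24; 24 mod 4 = 0 — holds.
2. f = 20 ≠ 23 and d = 12 ≠ 14; both disjuncts false — fails.
3. c + g = 19 + 12 = 31; 31 > 30 — holds.
4. a + d = 31; 31 mod 7 = 3 — holds.
5. d + g = 24; 24 mod 7 = 3 — holds.
6. g + a = 12 + 19 = 31; 31 < 32 — holds.
7. a + d = 19 + 12 = 31 — holds.
8. h + g = 11 + 12 = 23 — holds.
9. c = 19 is in {17, 19, 16} — holds.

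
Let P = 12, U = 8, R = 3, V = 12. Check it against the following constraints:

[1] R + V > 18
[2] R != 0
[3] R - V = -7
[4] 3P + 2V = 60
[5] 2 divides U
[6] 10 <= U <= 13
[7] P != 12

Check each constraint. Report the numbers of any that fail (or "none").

[1] R + V = 3 + 12 = 15; 15 ≤ 18, bound 18 not met  FAIL
[2] R = 3, and 3 ≠ 0  OK
[3] R - V = 3 - 12 = -9, not -7  FAIL
[4] 3P + 2V = 3(12) + 2(12) = 60  OK
[5] 8 / 2 = 4, so 2 divides 8  OK
[6] U = 8 is outside [10, 13]  FAIL
[7] P = 12, but 12 is required to differ  FAIL

The assignment fails constraints 1, 3, 6, 7.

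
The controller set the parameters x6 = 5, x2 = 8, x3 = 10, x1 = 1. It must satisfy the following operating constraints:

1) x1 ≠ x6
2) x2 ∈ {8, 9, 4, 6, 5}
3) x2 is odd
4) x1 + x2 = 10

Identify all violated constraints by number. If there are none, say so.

1) x1 = 1, x6 = 5; distinct — OK.
2) x2 = 8 is in {8, 9, 4, 6, 5} — OK.
3) x2 = 8 is even — violated.
4) x1 + x2 = 1 + 8 = 9, not 10 — violated.

Constraints 3 and 4 do not hold.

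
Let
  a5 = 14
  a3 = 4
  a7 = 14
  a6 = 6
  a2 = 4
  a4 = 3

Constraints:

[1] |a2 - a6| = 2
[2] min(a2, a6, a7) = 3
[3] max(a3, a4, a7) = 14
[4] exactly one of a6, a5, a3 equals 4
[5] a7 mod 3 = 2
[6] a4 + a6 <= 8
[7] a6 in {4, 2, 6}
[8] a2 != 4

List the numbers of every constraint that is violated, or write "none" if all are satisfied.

Violated: 2, 6, 8.

[1] |4 - 6| = 2 — OK.
[2] min(4, 6, 14) = 4, not 3 — violated.
[3] max(4, 3, 14) = 14 — OK.
[4] a6=6, a5=14, a3=4; 1 of them equals 4 — OK.
[5] 14 mod 3 = 2 — OK.
[6] a4 + a6 = 3 + 6 = 9; 9 > 8, bound 8 not met — violated.
[7] a6 = 6 is in {4, 2, 6} — OK.
[8] a2 = 4, but 4 is required to differ — violated.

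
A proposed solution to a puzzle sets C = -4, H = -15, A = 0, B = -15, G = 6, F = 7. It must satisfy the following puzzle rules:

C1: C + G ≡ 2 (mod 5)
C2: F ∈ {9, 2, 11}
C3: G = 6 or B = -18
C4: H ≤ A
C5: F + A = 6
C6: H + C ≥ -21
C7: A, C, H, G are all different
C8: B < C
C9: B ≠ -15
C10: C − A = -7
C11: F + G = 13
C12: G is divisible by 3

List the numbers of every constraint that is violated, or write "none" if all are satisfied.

Violated: 2, 5, 9, 10.

C1: C + G = 2; 2 mod 5 = 2  ✔
C2: F = 7 is not in {9, 2, 11}  ✘
C3: G = 6 = 6 (first disjunct)  ✔
C4: H = -15, A = 0; -15 ≤ 0  ✔
C5: F + A = 7 + 0 = 7, not 6  ✘
C6: H + C = -15 + (-4) = -19; -19 ≥ -21  ✔
C7: values 0, -4, -15, 6 are pairwise distinct  ✔
C8: B = -15, C = -4; -15 < -4  ✔
C9: B = -15, but -15 is required to differ  ✘
C10: C − A = -4 − 0 = -4, not -7  ✘
C11: F + G = 7 + 6 = 13  ✔
C12: 6 / 3 = 2, so 3 divides 6  ✔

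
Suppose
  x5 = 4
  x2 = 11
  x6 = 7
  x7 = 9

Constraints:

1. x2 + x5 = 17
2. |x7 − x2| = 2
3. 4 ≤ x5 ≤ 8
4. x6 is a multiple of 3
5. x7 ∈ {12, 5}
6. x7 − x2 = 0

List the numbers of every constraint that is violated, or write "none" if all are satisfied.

Violated: 1, 4, 5, 6.

1. x2 + x5 = 11 + 4 = 15, not 17 — violated.
2. |9 − 11| = 2 — OK.
3. x5 = 4 lies in [4, 8] — OK.
4. 7 = 3×2 + 1, so 3 does not divide 7 — violated.
5. x7 = 9 is not in {12, 5} — violated.
6. x7 − x2 = 9 − 11 = -2, not 0 — violated.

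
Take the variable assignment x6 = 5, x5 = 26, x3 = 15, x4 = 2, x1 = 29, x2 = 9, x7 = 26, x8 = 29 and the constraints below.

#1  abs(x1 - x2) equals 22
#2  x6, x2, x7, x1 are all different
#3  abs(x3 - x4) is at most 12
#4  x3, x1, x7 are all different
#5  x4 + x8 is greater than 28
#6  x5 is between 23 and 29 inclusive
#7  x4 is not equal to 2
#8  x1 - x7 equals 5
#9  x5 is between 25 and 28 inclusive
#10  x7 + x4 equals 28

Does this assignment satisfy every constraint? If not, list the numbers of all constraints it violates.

#1 abs(29 - 9) = 20, not 22  FAIL
#2 values 5, 9, 26, 29 are pairwise distinct  OK
#3 abs(15 - 2) = 13; 13 > 12, exceeds bound 12  FAIL
#4 values 15, 29, 26 are pairwise distinct  OK
#5 x4 + x8 = 2 + 29 = 31; 31 > 28  OK
#6 x5 = 26 lies in [23, 29]  OK
#7 x4 = 2, but 2 is required to differ  FAIL
#8 x1 - x7 = 29 - 26 = 3, not 5  FAIL
#9 x5 = 26 lies in [25, 28]  OK
#10 x7 + x4 = 26 + 2 = 28  OK

Constraints 1, 3, 7, and 8 are violated.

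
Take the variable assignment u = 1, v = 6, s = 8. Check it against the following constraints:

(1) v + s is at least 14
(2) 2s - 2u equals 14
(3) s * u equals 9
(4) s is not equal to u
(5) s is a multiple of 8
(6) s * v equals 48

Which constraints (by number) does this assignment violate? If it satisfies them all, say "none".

No — constraint 3 is not satisfied.

(1) v + s = 6 + 8 = 14; 14 ≥ 14  OK
(2) 2s - 2u = 2(8) - 2(1) = 14  OK
(3) s * u = 8 * 1 = 8, not 9  FAIL
(4) s = 8, u = 1; distinct  OK
(5) 8 / 8 = 1, so 8 divides 8  OK
(6) s * v = 8 * 6 = 48  OK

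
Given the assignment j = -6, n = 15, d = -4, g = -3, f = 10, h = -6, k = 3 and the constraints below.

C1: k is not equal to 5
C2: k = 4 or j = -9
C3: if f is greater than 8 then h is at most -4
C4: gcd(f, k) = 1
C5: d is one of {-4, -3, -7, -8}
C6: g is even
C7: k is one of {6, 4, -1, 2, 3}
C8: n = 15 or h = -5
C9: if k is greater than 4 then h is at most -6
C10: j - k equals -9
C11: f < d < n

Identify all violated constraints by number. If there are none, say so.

Violated: 2, 6, and 11.

C1: k = 3, and 3 ≠ 5  ✔
C2: k = 3 ≠ 4 and j = -6 ≠ -9; both disjuncts false  ✘
C3: f = 10 > 8, so we need h ≤ -4; h = -6 ≤ -4  ✔
C4: gcd(10, 3) = 1  ✔
C5: d = -4 is in {-4, -3, -7, -8}  ✔
C6: g = -3 is odd  ✘
C7: k = 3 is in {6, 4, -1, 2, 3}  ✔
C8: n = 15 = 15 (first disjunct)  ✔
C9: k = 3, not > 4; antecedent false, conditional vacuously true  ✔
C10: j - k = -6 - 3 = -9  ✔
C11: values 10, -4, 15; f = 10 is not < d = -4  ✘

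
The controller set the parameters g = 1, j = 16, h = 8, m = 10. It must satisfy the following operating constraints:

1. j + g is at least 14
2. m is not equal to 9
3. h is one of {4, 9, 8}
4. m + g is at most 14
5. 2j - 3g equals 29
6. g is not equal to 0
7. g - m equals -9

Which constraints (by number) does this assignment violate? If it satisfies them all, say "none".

1. j + g = 16 + 1 = 17; 17 ≥ 14 — satisfied.
2. m = 10, and 10 ≠ 9 — satisfied.
3. h = 8 is in {4, 9, 8} — satisfied.
4. m + g = 10 + 1 = 11; 11 ≤ 14 — satisfied.
5. 2j - 3g = 2(16) - 3(1) = 29 — satisfied.
6. g = 1, and 1 ≠ 0 — satisfied.
7. g - m = 1 - 10 = -9 — satisfied.

None — every constraint holds.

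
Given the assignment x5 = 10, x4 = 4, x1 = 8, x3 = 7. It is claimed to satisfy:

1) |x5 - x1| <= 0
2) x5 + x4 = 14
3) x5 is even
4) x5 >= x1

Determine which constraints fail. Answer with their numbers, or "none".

Constraint 1 is violated.

1) |10 - 8| = 2; 2 > 0, exceeds bound 0 — violated.
2) x5 + x4 = 10 + 4 = 14 — OK.
3) x5 = 10 is even — OK.
4) x5 = 10, x1 = 8; 10 ≥ 8 — OK.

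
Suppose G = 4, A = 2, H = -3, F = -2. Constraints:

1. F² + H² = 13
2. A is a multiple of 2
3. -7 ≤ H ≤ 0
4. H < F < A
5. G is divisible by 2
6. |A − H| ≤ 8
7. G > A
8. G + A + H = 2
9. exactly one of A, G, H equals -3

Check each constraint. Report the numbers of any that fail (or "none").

Constraint 8 is violated.

1. F² + H² = (-2)² + (-3)² = 4 + 9 = 13 — holds.
2. 2 / 2 = 1, so 2 divides 2 — holds.
3. H = -3 lies in [-7, 0] — holds.
4. values -3 < -2 < 2 — holds.
5. 4 / 2 = 2, so 2 divides 4 — holds.
6. |2 − (-3)| = 5; 5 ≤ 8 — holds.
7. G = 4, A = 2; 4 > 2 — holds.
8. G + A + H = 4 + 2 + (-3) = 3, not 2 — fails.
9. A=2, G=4, H=-3; 1 of them equals -3 — holds.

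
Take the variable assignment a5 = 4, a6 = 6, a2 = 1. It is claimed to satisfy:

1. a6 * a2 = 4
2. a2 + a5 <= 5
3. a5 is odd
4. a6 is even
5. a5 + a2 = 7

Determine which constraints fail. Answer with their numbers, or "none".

No — constraints 1, 3, and 5 are not satisfied.

1. a6 * a2 = 6 * 1 = 6, not 4 — does not hold.
2. a2 + a5 = 1 + 4 = 5; 5 ≤ 5 — holds.
3. a5 = 4 is even — does not hold.
4. a6 = 6 is even — holds.
5. a5 + a2 = 4 + 1 = 5, not 7 — does not hold.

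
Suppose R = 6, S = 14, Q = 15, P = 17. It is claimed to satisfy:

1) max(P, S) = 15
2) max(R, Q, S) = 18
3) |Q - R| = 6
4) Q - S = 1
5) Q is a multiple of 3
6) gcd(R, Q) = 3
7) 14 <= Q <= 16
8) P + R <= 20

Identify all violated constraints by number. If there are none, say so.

1) max(17, 14) = 17, not 15  fails
2) max(6, 15, 14) = 15, not 18  fails
3) |15 - 6| = 9, not 6  fails
4) Q - S = 15 - 14 = 1  holds
5) 15 / 3 = 5, so 3 divides 15  holds
6) gcd(6, 15) = 3  holds
7) Q = 15 lies in [14, 16]  holds
8) P + R = 17 + 6 = 23; 23 > 20, bound 20 not met  fails

No — constraints 1, 2, 3, and 8 are not satisfied.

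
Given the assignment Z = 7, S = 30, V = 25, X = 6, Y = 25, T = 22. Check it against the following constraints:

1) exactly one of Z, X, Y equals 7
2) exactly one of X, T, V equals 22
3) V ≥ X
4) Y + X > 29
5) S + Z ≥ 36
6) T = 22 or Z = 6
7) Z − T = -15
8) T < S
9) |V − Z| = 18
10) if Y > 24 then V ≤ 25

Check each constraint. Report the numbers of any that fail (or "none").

1) Z=7, X=6, Y=25; 1 of them equals 7 — holds.
2) X=6, T=22, V=25; 1 of them equals 22 — holds.
3) V = 25, X = 6; 25 ≥ 6 — holds.
4) Y + X = 25 + 6 = 31; 31 > 29 — holds.
5) S + Z = 30 + 7 = 37; 37 ≥ 36 — holds.
6) T = 22 = 22 (first disjunct) — holds.
7) Z − T = 7 − 22 = -15 — holds.
8) T = 22, S = 30; 22 < 30 — holds.
9) |25 − 7| = 18 — holds.
10) Y = 25 > 24, so we need V ≤ 25; V = 25 ≤ 25 — holds.

The assignment satisfies every constraint.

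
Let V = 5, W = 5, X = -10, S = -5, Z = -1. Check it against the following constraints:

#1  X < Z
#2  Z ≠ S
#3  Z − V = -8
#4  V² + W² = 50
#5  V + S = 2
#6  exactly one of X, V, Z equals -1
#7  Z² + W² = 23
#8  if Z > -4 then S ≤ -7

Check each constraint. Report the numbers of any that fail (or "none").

#1 X = -10, Z = -1; -10 < -1 — OK.
#2 Z = -1, S = -5; distinct — OK.
#3 Z − V = -1 − 5 = -6, not -8 — violated.
#4 V² + W² = 5² + 5² = 25 + 25 = 50 — OK.
#5 V + S = 5 + (-5) = 0, not 2 — violated.
#6 X=-10, V=5, Z=-1; 1 of them equals -1 — OK.
#7 Z² + W² = (-1)² + 5² = 1 + 25 = 26, not 23 — violated.
#8 Z = -1 > -4, so we need S ≤ -7; but S = -5 > -7 — violated.

Constraints 3, 5, 7, and 8 do not hold.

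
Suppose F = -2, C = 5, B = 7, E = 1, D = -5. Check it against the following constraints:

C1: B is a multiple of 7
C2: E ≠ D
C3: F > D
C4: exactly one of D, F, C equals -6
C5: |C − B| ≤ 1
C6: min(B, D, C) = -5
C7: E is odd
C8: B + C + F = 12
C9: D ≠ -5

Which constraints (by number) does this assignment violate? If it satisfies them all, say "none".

C1: 7 / 7 = 1, so 7 divides 7  ✔
C2: E = 1, D = -5; distinct  ✔
C3: F = -2, D = -5; -2 > -5  ✔
C4: D=-5, F=-2, C=5; 0 of them equal -6, not exactly one  ✘
C5: |5 − 7| = 2; 2 > 1, exceeds bound 1  ✘
C6: min(7, -5, 5) = -5  ✔
C7: E = 1 is odd  ✔
C8: B + C + F = 7 + 5 + (-2) = 10, not 12  ✘
C9: D = -5, but -5 is required to differ  ✘

No — constraints 4, 5, 8, and 9 are not satisfied.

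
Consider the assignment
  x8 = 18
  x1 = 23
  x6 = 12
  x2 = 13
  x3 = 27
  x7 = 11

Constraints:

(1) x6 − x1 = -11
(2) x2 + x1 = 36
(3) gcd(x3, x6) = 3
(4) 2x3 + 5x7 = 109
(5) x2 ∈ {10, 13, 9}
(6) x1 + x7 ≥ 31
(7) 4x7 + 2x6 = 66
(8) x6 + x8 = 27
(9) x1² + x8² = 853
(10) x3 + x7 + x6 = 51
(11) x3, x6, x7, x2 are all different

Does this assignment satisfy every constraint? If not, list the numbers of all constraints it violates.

(1) x6 − x1 = 12 − 23 = -11 — holds.
(2) x2 + x1 = 13 + 23 = 36 — holds.
(3) gcd(27, 12) = 3 — holds.
(4) 2x3 + 5x7 = 2(27) + 5(11) = 109 — holds.
(5) x2 = 13 is in {10, 13, 9} — holds.
(6) x1 + x7 = 23 + 11 = 34; 34 ≥ 31 — holds.
(7) 4x7 + 2x6 = 4(11) + 2(12) = 68, not 66 — does not hold.
(8) x6 + x8 = 12 + 18 = 30, not 27 — does not hold.
(9) x1² + x8² = 23² + 18² = 529 + 324 = 853 — holds.
(10) x3 + x7 + x6 = 27 + 11 + 12 = 50, not 51 — does not hold.
(11) values 27, 12, 11, 13 are pairwise distinct — holds.

The assignment fails constraints 7, 8, and 10.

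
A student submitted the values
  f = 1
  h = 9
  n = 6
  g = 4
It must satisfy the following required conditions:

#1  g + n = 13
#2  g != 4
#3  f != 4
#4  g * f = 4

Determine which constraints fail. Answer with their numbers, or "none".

#1 g + n = 4 + 6 = 10, not 13 — fails.
#2 g = 4, but 4 is required to differ — fails.
#3 f = 1, and 1 ≠ 4 — holds.
#4 g * f = 4 * 1 = 4 — holds.

Constraints 1, 2 do not hold.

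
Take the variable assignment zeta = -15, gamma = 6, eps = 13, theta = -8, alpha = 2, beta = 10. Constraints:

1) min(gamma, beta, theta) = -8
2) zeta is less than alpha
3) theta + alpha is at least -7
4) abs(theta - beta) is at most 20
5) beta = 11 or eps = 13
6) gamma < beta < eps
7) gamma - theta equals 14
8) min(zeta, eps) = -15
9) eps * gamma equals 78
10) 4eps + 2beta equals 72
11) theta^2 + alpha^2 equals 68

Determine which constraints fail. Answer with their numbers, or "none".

Yes — all constraints hold.

1) min(6, 10, -8) = -8  ✔
2) zeta = -15, alpha = 2; -15 < 2  ✔
3) theta + alpha = -8 + 2 = -6; -6 ≥ -7  ✔
4) abs(-8 - 10) = 18; 18 ≤ 20  ✔
5) beta = 10 ≠ 11, but eps = 13 = 13 (second disjunct)  ✔
6) values 6 < 10 < 13  ✔
7) gamma - theta = 6 - (-8) = 14  ✔
8) min(-15, 13) = -15  ✔
9) eps * gamma = 13 * 6 = 78  ✔
10) 4eps + 2beta = 4(13) + 2(10) = 72  ✔
11) theta^2 + alpha^2 = (-8)^2 + 2^2 = 64 + 4 = 68  ✔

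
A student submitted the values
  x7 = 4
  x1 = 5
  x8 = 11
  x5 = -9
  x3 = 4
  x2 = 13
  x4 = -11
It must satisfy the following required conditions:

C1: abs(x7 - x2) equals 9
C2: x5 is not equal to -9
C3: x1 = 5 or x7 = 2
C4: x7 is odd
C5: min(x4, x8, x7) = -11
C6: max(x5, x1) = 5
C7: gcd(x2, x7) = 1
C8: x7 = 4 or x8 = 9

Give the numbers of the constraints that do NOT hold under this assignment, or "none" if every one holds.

The assignment fails constraints 2 and 4.

C1: abs(4 - 13) = 9 — satisfied.
C2: x5 = -9, but -9 is required to differ — violated.
C3: x1 = 5 = 5 (first disjunct) — satisfied.
C4: x7 = 4 is even — violated.
C5: min(-11, 11, 4) = -11 — satisfied.
C6: max(-9, 5) = 5 — satisfied.
C7: gcd(13, 4) = 1 — satisfied.
C8: x7 = 4 = 4 (first disjunct) — satisfied.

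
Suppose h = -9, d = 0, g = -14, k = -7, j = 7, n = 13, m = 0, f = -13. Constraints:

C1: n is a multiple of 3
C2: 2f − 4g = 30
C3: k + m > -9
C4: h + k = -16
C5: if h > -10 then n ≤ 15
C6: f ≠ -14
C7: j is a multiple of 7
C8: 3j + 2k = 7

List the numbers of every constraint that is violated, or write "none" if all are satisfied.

C1: 13 = 3×4 + 1, so 3 does not divide 13 — does not hold.
C2: 2f − 4g = 2(-13) − 4(-14) = 30 — holds.
C3: k + m = -7 + 0 = -7; -7 > -9 — holds.
C4: h + k = -9 + (-7) = -16 — holds.
C5: h = -9 > -10, so we need n ≤ 15; n = 13 ≤ 15 — holds.
C6: f = -13, and -13 ≠ -14 — holds.
C7: 7 / 7 = 1, so 7 divides 7 — holds.
C8: 3j + 2k = 3(7) + 2(-7) = 7 — holds.

Constraint 1 is violated.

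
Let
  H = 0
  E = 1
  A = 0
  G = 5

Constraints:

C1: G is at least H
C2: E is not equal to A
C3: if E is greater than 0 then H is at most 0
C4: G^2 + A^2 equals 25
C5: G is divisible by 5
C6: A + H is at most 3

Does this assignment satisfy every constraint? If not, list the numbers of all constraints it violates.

The assignment satisfies every constraint.

C1: G = 5, H = 0; 5 ≥ 0  true
C2: E = 1, A = 0; distinct  true
C3: E = 1 > 0, so we need H ≤ 0; H = 0 ≤ 0  true
C4: G^2 + A^2 = 5^2 + 0^2 = 25 + 0 = 25  true
C5: 5 / 5 = 1, so 5 divides 5  true
C6: A + H = 0 + 0 = 0; 0 ≤ 3  true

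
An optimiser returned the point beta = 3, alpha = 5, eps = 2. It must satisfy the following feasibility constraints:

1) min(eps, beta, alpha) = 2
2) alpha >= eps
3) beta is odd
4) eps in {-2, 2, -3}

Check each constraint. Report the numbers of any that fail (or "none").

No violations.

1) min(2, 3, 5) = 2  ✔
2) alpha = 5, eps = 2; 5 ≥ 2  ✔
3) beta = 3 is odd  ✔
4) eps = 2 is in {-2, 2, -3}  ✔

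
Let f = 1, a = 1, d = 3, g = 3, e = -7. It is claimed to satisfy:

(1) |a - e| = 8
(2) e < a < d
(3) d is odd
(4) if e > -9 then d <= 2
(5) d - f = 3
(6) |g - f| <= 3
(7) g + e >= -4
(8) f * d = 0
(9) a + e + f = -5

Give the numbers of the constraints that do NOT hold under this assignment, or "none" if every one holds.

(1) |1 - (-7)| = 8  holds
(2) values -7 < 1 < 3  holds
(3) d = 3 is odd  holds
(4) e = -7 > -9, so we need d ≤ 2; but d = 3 > 2  fails
(5) d - f = 3 - 1 = 2, not 3  fails
(6) |3 - 1| = 2; 2 ≤ 3  holds
(7) g + e = 3 + (-7) = -4; -4 ≥ -4  holds
(8) f * d = 1 * 3 = 3, not 0  fails
(9) a + e + f = 1 + (-7) + 1 = -5  holds

Violated: 4, 5, 8.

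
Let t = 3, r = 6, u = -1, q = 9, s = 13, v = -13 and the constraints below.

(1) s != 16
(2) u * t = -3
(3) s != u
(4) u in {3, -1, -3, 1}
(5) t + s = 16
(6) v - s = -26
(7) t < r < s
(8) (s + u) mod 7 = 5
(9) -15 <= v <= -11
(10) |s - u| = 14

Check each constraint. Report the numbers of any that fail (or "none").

None — every constraint holds.

(1) s = 13, and 13 ≠ 16 — holds.
(2) u * t = -1 * 3 = -3 — holds.
(3) s = 13, u = -1; distinct — holds.
(4) u = -1 is in {3, -1, -3, 1} — holds.
(5) t + s = 3 + 13 = 16 — holds.
(6) v - s = -13 - 13 = -26 — holds.
(7) values 3 < 6 < 13 — holds.
(8) s + u = 12; 12 mod 7 = 5 — holds.
(9) v = -13 lies in [-15, -11] — holds.
(10) |13 - (-1)| = 14 — holds.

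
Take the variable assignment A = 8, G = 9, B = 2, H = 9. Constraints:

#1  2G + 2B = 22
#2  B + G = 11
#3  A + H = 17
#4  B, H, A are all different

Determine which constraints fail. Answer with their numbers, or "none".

The assignment satisfies every constraint.

#1 2G + 2B = 2(9) + 2(2) = 22  ✓
#2 B + G = 2 + 9 = 11  ✓
#3 A + H = 8 + 9 = 17  ✓
#4 values 2, 9, 8 are pairwise distinct  ✓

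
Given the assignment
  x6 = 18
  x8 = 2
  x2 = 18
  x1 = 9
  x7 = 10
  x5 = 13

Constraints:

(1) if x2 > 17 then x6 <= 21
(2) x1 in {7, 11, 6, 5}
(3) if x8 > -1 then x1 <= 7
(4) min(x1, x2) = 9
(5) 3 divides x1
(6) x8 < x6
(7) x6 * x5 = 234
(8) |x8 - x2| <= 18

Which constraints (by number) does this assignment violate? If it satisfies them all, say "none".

(1) x2 = 18 > 17, so we need x6 ≤ 21; x6 = 18 ≤ 21  true
(2) x1 = 9 is not in {7, 11, 6, 5}  false
(3) x8 = 2 > -1, so we need x1 ≤ 7; but x1 = 9 > 7  false
(4) min(9, 18) = 9  true
(5) 9 / 3 = 3, so 3 divides 9  true
(6) x8 = 2, x6 = 18; 2 < 18  true
(7) x6 * x5 = 18 * 13 = 234  true
(8) |2 - 18| = 16; 16 ≤ 18  true

No — constraints 2 and 3 are not satisfied.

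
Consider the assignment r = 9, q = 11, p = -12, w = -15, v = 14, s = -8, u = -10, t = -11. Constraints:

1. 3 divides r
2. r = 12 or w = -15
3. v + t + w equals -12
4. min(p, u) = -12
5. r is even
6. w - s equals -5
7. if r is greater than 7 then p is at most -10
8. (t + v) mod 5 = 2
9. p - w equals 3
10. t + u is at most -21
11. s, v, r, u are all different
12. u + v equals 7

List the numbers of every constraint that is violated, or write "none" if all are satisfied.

1. 9 / 3 = 3, so 3 divides 9  yes
2. r = 9 ≠ 12, but w = -15 = -15 (second disjunct)  yes
3. v + t + w = 14 + (-11) + (-15) = -12  yes
4. min(-12, -10) = -12  yes
5. r = 9 is odd  no
6. w - s = -15 - (-8) = -7, not -5  no
7. r = 9 > 7, so we need p ≤ -10; p = -12 ≤ -10  yes
8. t + v = 3; 3 mod 5 = 3, not 2  no
9. p - w = -12 - (-15) = 3  yes
10. t + u = -11 + (-10) = -21; -21 ≤ -21  yes
11. values -8, 14, 9, -10 are pairwise distinct  yes
12. u + v = -10 + 14 = 4, not 7  no

Constraints 5, 6, 8, and 12 are violated.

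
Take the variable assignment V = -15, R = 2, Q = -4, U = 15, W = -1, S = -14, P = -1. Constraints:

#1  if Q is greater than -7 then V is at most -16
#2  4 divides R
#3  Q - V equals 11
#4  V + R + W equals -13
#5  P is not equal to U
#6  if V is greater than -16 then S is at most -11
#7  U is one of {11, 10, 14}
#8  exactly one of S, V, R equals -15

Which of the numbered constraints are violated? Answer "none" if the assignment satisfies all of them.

The assignment fails constraints 1, 2, 4, and 7.

#1 Q = -4 > -7, so we need V ≤ -16; but V = -15 > -16  fails
#2 2 = 4*0 + 2, so 4 does not divide 2  fails
#3 Q - V = -4 - (-15) = 11  holds
#4 V + R + W = -15 + 2 + (-1) = -14, not -13  fails
#5 P = -1, U = 15; distinct  holds
#6 V = -15 > -16, so we need S ≤ -11; S = -14 ≤ -11  holds
#7 U = 15 is not in {11, 10, 14}  fails
#8 S=-14, V=-15, R=2; 1 of them equals -15  holds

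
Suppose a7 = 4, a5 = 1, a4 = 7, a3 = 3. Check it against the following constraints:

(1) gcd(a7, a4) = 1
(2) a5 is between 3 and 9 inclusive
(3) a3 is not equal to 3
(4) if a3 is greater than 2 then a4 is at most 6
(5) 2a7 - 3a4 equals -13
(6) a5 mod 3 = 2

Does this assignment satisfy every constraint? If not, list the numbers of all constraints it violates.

(1) gcd(4, 7) = 1 — OK.
(2) a5 = 1 is outside [3, 9] — violated.
(3) a3 = 3, but 3 is required to differ — violated.
(4) a3 = 3 > 2, so we need a4 ≤ 6; but a4 = 7 > 6 — violated.
(5) 2a7 - 3a4 = 2(4) - 3(7) = -13 — OK.
(6) 1 mod 3 = 1, not 2 — violated.

Constraints 2, 3, 4, 6 are violated.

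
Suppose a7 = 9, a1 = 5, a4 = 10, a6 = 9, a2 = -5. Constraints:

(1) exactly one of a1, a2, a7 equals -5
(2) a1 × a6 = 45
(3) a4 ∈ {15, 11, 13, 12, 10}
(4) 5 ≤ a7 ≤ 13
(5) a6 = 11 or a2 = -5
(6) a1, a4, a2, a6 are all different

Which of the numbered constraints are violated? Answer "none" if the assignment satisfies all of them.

No violations.

(1) a1=5, a2=-5, a7=9; 1 of them equals -5  ✓
(2) a1 × a6 = 5 × 9 = 45  ✓
(3) a4 = 10 is in {15, 11, 13, 12, 10}  ✓
(4) a7 = 9 lies in [5, 13]  ✓
(5) a6 = 9 ≠ 11, but a2 = -5 = -5 (second disjunct)  ✓
(6) values 5, 10, -5, 9 are pairwise distinct  ✓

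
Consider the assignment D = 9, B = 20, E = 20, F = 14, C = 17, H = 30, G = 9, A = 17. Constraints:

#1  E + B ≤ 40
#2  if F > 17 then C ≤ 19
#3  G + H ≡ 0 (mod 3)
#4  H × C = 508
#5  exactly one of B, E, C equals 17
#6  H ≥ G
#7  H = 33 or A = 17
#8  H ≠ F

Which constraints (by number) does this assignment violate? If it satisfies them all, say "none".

No — constraint 4 is not satisfied.

#1 E + B = 20 + 20 = 40; 40 ≤ 40 — satisfied.
#2 F = 14, not > 17; antecedent false, conditional vacuously true — satisfied.
#3 G + H = 39; 39 mod 3 = 0 — satisfied.
#4 H × C = 30 × 17 = 510, not 508 — violated.
#5 B=20, E=20, C=17; 1 of them equals 17 — satisfied.
#6 H = 30, G = 9; 30 ≥ 9 — satisfied.
#7 H = 30 ≠ 33, but A = 17 = 17 (second disjunct) — satisfied.
#8 H = 30, F = 14; distinct — satisfied.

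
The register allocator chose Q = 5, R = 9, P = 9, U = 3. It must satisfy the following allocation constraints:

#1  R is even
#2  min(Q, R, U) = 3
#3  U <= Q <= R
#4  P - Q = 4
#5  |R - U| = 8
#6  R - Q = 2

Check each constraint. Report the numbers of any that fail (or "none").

#1 R = 9 is odd  FAIL
#2 min(5, 9, 3) = 3  OK
#3 values 3 <= 5 <= 9  OK
#4 P - Q = 9 - 5 = 4  OK
#5 |9 - 3| = 6, not 8  FAIL
#6 R - Q = 9 - 5 = 4, not 2  FAIL

Constraints 1, 5, and 6 are violated.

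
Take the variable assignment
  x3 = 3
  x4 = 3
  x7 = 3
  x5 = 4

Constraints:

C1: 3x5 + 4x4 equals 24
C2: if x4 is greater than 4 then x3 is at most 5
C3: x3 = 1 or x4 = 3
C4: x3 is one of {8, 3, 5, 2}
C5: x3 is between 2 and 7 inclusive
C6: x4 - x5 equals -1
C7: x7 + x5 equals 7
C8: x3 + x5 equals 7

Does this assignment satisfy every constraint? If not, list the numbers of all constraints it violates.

C1: 3x5 + 4x4 = 3(4) + 4(3) = 24 — holds.
C2: x4 = 3, not > 4; antecedent false, conditional vacuously true — holds.
C3: x3 = 3 ≠ 1, but x4 = 3 = 3 (second disjunct) — holds.
C4: x3 = 3 is in {8, 3, 5, 2} — holds.
C5: x3 = 3 lies in [2, 7] — holds.
C6: x4 - x5 = 3 - 4 = -1 — holds.
C7: x7 + x5 = 3 + 4 = 7 — holds.
C8: x3 + x5 = 3 + 4 = 7 — holds.

No violations.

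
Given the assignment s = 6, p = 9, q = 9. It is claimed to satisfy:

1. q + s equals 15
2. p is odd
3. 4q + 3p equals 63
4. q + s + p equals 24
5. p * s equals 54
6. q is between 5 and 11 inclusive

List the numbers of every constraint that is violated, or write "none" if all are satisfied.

No violations.

1. q + s = 9 + 6 = 15  ✔
2. p = 9 is odd  ✔
3. 4q + 3p = 4(9) + 3(9) = 63  ✔
4. q + s + p = 9 + 6 + 9 = 24  ✔
5. p * s = 9 * 6 = 54  ✔
6. q = 9 lies in [5, 11]  ✔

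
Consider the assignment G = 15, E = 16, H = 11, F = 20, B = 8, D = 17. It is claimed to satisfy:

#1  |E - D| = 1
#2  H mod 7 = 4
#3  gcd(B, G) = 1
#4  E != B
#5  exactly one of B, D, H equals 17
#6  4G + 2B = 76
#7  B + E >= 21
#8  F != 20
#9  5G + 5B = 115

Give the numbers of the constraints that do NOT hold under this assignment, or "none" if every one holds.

#1 |16 - 17| = 1 — satisfied.
#2 11 mod 7 = 4 — satisfied.
#3 gcd(8, 15) = 1 — satisfied.
#4 E = 16, B = 8; distinct — satisfied.
#5 B=8, D=17, H=11; 1 of them equals 17 — satisfied.
#6 4G + 2B = 4(15) + 2(8) = 76 — satisfied.
#7 B + E = 8 + 16 = 24; 24 ≥ 21 — satisfied.
#8 F = 20, but 20 is required to differ — violated.
#9 5G + 5B = 5(15) + 5(8) = 115 — satisfied.

Constraint 8 does not hold.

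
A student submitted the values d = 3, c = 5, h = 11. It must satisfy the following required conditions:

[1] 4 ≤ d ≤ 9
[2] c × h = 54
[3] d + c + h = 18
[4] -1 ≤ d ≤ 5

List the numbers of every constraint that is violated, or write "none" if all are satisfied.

Constraints 1, 2, and 3 are violated.

[1] d = 3 is outside [4, 9] — violated.
[2] c × h = 5 × 11 = 55, not 54 — violated.
[3] d + c + h = 3 + 5 + 11 = 19, not 18 — violated.
[4] d = 3 lies in [-1, 5] — satisfied.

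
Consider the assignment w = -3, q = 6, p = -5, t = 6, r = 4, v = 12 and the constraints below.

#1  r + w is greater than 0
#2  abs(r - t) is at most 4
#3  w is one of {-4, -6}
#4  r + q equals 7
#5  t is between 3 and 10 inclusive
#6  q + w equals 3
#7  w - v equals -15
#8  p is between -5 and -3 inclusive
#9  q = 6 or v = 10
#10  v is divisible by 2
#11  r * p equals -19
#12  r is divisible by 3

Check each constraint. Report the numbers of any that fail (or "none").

Violated: 3, 4, 11, and 12.

#1 r + w = 4 + (-3) = 1; 1 > 0  holds
#2 abs(4 - 6) = 2; 2 ≤ 4  holds
#3 w = -3 is not in {-4, -6}  fails
#4 r + q = 4 + 6 = 10, not 7  fails
#5 t = 6 lies in [3, 10]  holds
#6 q + w = 6 + (-3) = 3  holds
#7 w - v = -3 - 12 = -15  holds
#8 p = -5 lies in [-5, -3]  holds
#9 q = 6 = 6 (first disjunct)  holds
#10 12 / 2 = 6, so 2 divides 12  holds
#11 r * p = 4 * (-5) = -20, not -19  fails
#12 4 = 3*1 + 1, so 3 does not divide 4  fails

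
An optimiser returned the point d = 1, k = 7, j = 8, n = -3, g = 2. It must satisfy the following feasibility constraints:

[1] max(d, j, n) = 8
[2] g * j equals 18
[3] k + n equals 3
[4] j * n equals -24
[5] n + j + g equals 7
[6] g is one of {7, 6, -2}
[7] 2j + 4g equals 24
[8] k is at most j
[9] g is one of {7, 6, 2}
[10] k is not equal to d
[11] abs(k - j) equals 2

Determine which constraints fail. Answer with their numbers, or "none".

No — constraints 2, 3, 6, 11 are not satisfied.

[1] max(1, 8, -3) = 8  ✔
[2] g * j = 2 * 8 = 16, not 18  ✘
[3] k + n = 7 + (-3) = 4, not 3  ✘
[4] j * n = 8 * (-3) = -24  ✔
[5] n + j + g = -3 + 8 + 2 = 7  ✔
[6] g = 2 is not in {7, 6, -2}  ✘
[7] 2j + 4g = 2(8) + 4(2) = 24  ✔
[8] k = 7, j = 8; 7 ≤ 8  ✔
[9] g = 2 is in {7, 6, 2}  ✔
[10] k = 7, d = 1; distinct  ✔
[11] abs(7 - 8) = 1, not 2  ✘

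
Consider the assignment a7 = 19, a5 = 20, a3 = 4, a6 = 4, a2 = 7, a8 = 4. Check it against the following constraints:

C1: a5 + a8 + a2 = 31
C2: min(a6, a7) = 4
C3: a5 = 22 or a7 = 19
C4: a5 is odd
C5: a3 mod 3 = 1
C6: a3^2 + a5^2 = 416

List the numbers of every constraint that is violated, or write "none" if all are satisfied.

Constraint 4 does not hold.

C1: a5 + a8 + a2 = 20 + 4 + 7 = 31 — holds.
C2: min(4, 19) = 4 — holds.
C3: a5 = 20 ≠ 22, but a7 = 19 = 19 (second disjunct) — holds.
C4: a5 = 20 is even — fails.
C5: 4 mod 3 = 1 — holds.
C6: a3^2 + a5^2 = 4^2 + 20^2 = 16 + 400 = 416 — holds.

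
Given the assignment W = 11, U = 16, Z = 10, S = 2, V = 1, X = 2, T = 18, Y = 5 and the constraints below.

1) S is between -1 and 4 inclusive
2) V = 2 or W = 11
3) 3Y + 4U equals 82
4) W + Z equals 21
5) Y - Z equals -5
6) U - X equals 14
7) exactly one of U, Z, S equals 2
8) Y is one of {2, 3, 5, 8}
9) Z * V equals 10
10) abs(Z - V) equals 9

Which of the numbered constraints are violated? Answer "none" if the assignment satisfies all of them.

No — constraint 3 is not satisfied.

1) S = 2 lies in [-1, 4]  yes
2) V = 1 ≠ 2, but W = 11 = 11 (second disjunct)  yes
3) 3Y + 4U = 3(5) + 4(16) = 79, not 82  no
4) W + Z = 11 + 10 = 21  yes
5) Y - Z = 5 - 10 = -5  yes
6) U - X = 16 - 2 = 14  yes
7) U=16, Z=10, S=2; 1 of them equals 2  yes
8) Y = 5 is in {2, 3, 5, 8}  yes
9) Z * V = 10 * 1 = 10  yes
10) abs(10 - 1) = 9  yes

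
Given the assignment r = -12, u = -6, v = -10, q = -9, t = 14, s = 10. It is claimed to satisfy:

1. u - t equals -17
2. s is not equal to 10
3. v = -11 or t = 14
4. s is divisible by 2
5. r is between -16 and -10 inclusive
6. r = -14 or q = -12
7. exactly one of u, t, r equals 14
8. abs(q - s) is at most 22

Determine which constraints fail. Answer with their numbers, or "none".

Violated: 1, 2, and 6.

1. u - t = -6 - 14 = -20, not -17 — does not hold.
2. s = 10, but 10 is required to differ — does not hold.
3. v = -10 ≠ -11, but t = 14 = 14 (second disjunct) — holds.
4. 10 / 2 = 5, so 2 divides 10 — holds.
5. r = -12 lies in [-16, -10] — holds.
6. r = -12 ≠ -14 and q = -9 ≠ -12; both disjuncts false — does not hold.
7. u=-6, t=14, r=-12; 1 of them equals 14 — holds.
8. abs(-9 - 10) = 19; 19 ≤ 22 — holds.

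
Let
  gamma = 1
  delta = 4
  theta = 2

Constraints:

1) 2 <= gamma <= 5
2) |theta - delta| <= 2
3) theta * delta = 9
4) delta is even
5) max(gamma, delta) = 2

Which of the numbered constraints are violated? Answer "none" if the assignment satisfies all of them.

The assignment fails constraints 1, 3, 5.

1) gamma = 1 is outside [2, 5] — does not hold.
2) |2 - 4| = 2; 2 ≤ 2 — holds.
3) theta * delta = 2 * 4 = 8, not 9 — does not hold.
4) delta = 4 is even — holds.
5) max(1, 4) = 4, not 2 — does not hold.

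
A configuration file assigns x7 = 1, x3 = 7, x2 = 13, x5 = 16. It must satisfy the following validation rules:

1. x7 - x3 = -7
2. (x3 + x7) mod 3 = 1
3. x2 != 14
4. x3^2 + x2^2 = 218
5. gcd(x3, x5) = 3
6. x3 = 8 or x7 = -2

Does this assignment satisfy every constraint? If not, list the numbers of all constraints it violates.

The assignment fails constraints 1, 2, 5, 6.

1. x7 - x3 = 1 - 7 = -6, not -7  ✘
2. x3 + x7 = 8; 8 mod 3 = 2, not 1  ✘
3. x2 = 13, and 13 ≠ 14  ✔
4. x3^2 + x2^2 = 7^2 + 13^2 = 49 + 169 = 218  ✔
5. gcd(7, 16) = 1, not 3  ✘
6. x3 = 7 ≠ 8 and x7 = 1 ≠ -2; both disjuncts false  ✘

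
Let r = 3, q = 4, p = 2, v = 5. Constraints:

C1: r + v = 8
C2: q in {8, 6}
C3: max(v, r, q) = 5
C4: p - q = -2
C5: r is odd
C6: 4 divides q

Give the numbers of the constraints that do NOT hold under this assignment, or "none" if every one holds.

C1: r + v = 3 + 5 = 8 — OK.
C2: q = 4 is not in {8, 6} — violated.
C3: max(5, 3, 4) = 5 — OK.
C4: p - q = 2 - 4 = -2 — OK.
C5: r = 3 is odd — OK.
C6: 4 / 4 = 1, so 4 divides 4 — OK.

The assignment fails constraint 2.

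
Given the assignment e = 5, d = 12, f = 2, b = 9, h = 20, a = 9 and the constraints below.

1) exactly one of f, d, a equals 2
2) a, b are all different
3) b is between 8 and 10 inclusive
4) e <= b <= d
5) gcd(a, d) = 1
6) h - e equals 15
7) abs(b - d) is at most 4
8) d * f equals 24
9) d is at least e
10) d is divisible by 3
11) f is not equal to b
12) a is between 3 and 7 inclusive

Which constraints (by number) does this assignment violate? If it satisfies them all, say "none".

1) f=2, d=12, a=9; 1 of them equals 2  OK
2) a = b = 9, not all different  FAIL
3) b = 9 lies in [8, 10]  OK
4) values 5 <= 9 <= 12  OK
5) gcd(9, 12) = 3, not 1  FAIL
6) h - e = 20 - 5 = 15  OK
7) abs(9 - 12) = 3; 3 ≤ 4  OK
8) d * f = 12 * 2 = 24  OK
9) d = 12, e = 5; 12 ≥ 5  OK
10) 12 / 3 = 4, so 3 divides 12  OK
11) f = 2, b = 9; distinct  OK
12) a = 9 is outside [3, 7]  FAIL

Violated: 2, 5, 12.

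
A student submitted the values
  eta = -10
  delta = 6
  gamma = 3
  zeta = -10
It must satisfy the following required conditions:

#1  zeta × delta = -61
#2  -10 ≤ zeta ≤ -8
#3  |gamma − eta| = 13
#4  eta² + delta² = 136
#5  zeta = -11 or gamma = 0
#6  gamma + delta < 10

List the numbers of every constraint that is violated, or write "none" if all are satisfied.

#1 zeta × delta = -10 × 6 = -60, not -61 — violated.
#2 zeta = -10 lies in [-10, -8] — satisfied.
#3 |3 − (-10)| = 13 — satisfied.
#4 eta² + delta² = (-10)² + 6² = 100 + 36 = 136 — satisfied.
#5 zeta = -10 ≠ -11 and gamma = 3 ≠ 0; both disjuncts false — violated.
#6 gamma + delta = 3 + 6 = 9; 9 < 10 — satisfied.

The assignment fails constraints 1, 5.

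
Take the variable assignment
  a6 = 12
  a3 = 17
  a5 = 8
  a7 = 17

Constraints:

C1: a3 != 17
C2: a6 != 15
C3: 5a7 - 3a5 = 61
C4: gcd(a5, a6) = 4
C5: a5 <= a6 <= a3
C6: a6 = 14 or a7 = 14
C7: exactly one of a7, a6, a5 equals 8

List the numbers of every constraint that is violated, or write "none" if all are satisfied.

The assignment fails constraints 1 and 6.

C1: a3 = 17, but 17 is required to differ  no
C2: a6 = 12, and 12 ≠ 15  yes
C3: 5a7 - 3a5 = 5(17) - 3(8) = 61  yes
C4: gcd(8, 12) = 4  yes
C5: values 8 <= 12 <= 17  yes
C6: a6 = 12 ≠ 14 and a7 = 17 ≠ 14; both disjuncts false  no
C7: a7=17, a6=12, a5=8; 1 of them equals 8  yes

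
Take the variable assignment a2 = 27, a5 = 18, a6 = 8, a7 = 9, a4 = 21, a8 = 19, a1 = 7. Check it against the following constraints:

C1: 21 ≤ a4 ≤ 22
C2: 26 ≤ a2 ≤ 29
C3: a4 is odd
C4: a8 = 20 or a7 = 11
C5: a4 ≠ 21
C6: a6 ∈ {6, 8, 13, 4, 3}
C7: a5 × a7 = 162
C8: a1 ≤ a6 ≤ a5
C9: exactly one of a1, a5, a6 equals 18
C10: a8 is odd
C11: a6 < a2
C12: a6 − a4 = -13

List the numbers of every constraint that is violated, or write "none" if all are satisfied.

The assignment fails constraints 4 and 5.

C1: a4 = 21 lies in [21, 22]  ✔
C2: a2 = 27 lies in [26, 29]  ✔
C3: a4 = 21 is odd  ✔
C4: a8 = 19 ≠ 20 and a7 = 9 ≠ 11; both disjuncts false  ✘
C5: a4 = 21, but 21 is required to differ  ✘
C6: a6 = 8 is in {6, 8, 13, 4, 3}  ✔
C7: a5 × a7 = 18 × 9 = 162  ✔
C8: values 7 ≤ 8 ≤ 18  ✔
C9: a1=7, a5=18, a6=8; 1 of them equals 18  ✔
C10: a8 = 19 is odd  ✔
C11: a6 = 8, a2 = 27; 8 < 27  ✔
C12: a6 − a4 = 8 − 21 = -13  ✔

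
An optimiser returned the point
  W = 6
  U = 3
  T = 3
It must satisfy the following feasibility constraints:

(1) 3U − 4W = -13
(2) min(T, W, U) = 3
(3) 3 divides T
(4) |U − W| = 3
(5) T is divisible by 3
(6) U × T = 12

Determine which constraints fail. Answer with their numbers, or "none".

Violated: 1 and 6.

(1) 3U − 4W = 3(3) − 4(6) = -15, not -13 — does not hold.
(2) min(3, 6, 3) = 3 — holds.
(3) 3 / 3 = 1, so 3 divides 3 — holds.
(4) |3 − 6| = 3 — holds.
(5) 3 / 3 = 1, so 3 divides 3 — holds.
(6) U × T = 3 × 3 = 9, not 12 — does not hold.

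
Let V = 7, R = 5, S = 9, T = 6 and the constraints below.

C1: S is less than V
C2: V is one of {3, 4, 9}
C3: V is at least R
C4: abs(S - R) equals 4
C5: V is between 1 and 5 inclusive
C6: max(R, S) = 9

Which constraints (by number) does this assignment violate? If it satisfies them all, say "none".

Constraints 1, 2, and 5 do not hold.

C1: S = 9, V = 7; 9 ≥ 7 (want <) — violated.
C2: V = 7 is not in {3, 4, 9} — violated.
C3: V = 7, R = 5; 7 ≥ 5 — satisfied.
C4: abs(9 - 5) = 4 — satisfied.
C5: V = 7 is outside [1, 5] — violated.
C6: max(5, 9) = 9 — satisfied.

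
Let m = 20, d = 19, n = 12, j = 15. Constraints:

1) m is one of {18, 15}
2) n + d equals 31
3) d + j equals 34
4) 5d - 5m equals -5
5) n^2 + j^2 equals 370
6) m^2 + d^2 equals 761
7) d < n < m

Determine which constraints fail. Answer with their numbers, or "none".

1) m = 20 is not in {18, 15} — violated.
2) n + d = 12 + 19 = 31 — OK.
3) d + j = 19 + 15 = 34 — OK.
4) 5d - 5m = 5(19) - 5(20) = -5 — OK.
5) n^2 + j^2 = 12^2 + 15^2 = 144 + 225 = 369, not 370 — violated.
6) m^2 + d^2 = 20^2 + 19^2 = 400 + 361 = 761 — OK.
7) values 19, 12, 20; d = 19 is not < n = 12 — violated.

Violated: 1, 5, and 7.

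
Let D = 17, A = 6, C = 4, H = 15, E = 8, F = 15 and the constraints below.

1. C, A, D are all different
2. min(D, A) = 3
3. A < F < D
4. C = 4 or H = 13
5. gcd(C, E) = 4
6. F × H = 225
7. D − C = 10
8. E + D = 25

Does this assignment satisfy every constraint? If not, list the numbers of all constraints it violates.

1. values 4, 6, 17 are pairwise distinct  true
2. min(17, 6) = 6, not 3  false
3. values 6 < 15 < 17  true
4. C = 4 = 4 (first disjunct)  true
5. gcd(4, 8) = 4  true
6. F × H = 15 × 15 = 225  true
7. D − C = 17 − 4 = 13, not 10  false
8. E + D = 8 + 17 = 25  true

Constraints 2 and 7 are violated.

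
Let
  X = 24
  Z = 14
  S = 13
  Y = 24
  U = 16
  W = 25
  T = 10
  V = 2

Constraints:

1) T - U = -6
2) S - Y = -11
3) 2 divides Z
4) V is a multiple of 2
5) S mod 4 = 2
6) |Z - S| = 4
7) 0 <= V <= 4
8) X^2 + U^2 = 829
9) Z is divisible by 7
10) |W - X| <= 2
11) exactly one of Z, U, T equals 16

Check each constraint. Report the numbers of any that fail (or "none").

No — constraints 5, 6, and 8 are not satisfied.

1) T - U = 10 - 16 = -6  ✓
2) S - Y = 13 - 24 = -11  ✓
3) 14 / 2 = 7, so 2 divides 14  ✓
4) 2 / 2 = 1, so 2 divides 2  ✓
5) 13 mod 4 = 1, not 2  ✗
6) |14 - 13| = 1, not 4  ✗
7) V = 2 lies in [0, 4]  ✓
8) X^2 + U^2 = 24^2 + 16^2 = 576 + 256 = 832, not 829  ✗
9) 14 / 7 = 2, so 7 divides 14  ✓
10) |25 - 24| = 1; 1 ≤ 2  ✓
11) Z=14, U=16, T=10; 1 of them equals 16  ✓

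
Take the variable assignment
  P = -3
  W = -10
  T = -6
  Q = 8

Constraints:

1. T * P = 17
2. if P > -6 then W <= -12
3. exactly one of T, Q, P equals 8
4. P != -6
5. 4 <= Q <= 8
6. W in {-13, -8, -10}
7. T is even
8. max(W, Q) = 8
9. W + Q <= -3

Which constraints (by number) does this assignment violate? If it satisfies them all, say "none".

1. T * P = -6 * (-3) = 18, not 17  false
2. P = -3 > -6, so we need W ≤ -12; but W = -10 > -12  false
3. T=-6, Q=8, P=-3; 1 of them equals 8  true
4. P = -3, and -3 ≠ -6  true
5. Q = 8 lies in [4, 8]  true
6. W = -10 is in {-13, -8, -10}  true
7. T = -6 is even  true
8. max(-10, 8) = 8  true
9. W + Q = -10 + 8 = -2; -2 > -3, bound -3 not met  false

Constraints 1, 2, and 9 are violated.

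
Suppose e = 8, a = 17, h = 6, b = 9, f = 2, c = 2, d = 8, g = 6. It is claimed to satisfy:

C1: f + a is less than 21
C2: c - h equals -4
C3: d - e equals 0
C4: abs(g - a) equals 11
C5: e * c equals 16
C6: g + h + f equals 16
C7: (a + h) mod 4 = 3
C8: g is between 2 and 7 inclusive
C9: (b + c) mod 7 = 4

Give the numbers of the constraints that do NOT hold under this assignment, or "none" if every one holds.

Violated: 6.

C1: f + a = 2 + 17 = 19; 19 < 21 — holds.
C2: c - h = 2 - 6 = -4 — holds.
C3: d - e = 8 - 8 = 0 — holds.
C4: abs(6 - 17) = 11 — holds.
C5: e * c = 8 * 2 = 16 — holds.
C6: g + h + f = 6 + 6 + 2 = 14, not 16 — fails.
C7: a + h = 23; 23 mod 4 = 3 — holds.
C8: g = 6 lies in [2, 7] — holds.
C9: b + c = 11; 11 mod 7 = 4 — holds.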